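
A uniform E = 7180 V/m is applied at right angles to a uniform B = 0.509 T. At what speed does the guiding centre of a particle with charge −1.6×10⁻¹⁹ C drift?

v_d ≈ 1.41×10⁴ m/s

The E×B drift speed is v_d = E/B.
v_d = 7180/0.509 = 1.41×10⁴ m/s.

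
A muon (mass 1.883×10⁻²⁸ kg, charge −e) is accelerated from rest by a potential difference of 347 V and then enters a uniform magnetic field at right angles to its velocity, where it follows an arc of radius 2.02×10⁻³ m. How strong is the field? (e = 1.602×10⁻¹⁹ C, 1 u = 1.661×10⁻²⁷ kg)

B ≈ 0.447 T

v = √(2|q|V/m) = √(2·1.602×10⁻¹⁹·347/1.883×10⁻²⁸) ≈ 7.684×10⁵ m/s.
B = mv/(|q|r) = (1.883×10⁻²⁸)(7.684×10⁵)/((1.602×10⁻¹⁹)(2.02×10⁻³)) ≈ 0.447 T.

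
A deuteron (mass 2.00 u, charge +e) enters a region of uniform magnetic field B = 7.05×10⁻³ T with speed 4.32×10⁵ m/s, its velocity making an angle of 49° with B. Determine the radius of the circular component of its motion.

v⊥ = v sinθ = 4.32×10⁵·sin49° ≈ 3.260×10⁵ m/s.
r = m v⊥/(|q|B) = (3.322×10⁻²⁷)(3.260×10⁵)/((1.602×10⁻¹⁹)(7.05×10⁻³)) ≈ 0.959 m.

r ≈ 0.959 m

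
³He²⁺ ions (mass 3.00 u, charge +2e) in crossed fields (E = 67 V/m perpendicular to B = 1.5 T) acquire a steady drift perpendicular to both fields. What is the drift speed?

v_d ≈ 45 m/s

The E×B drift speed is v_d = E/B.
v_d = 67/1.5 = 45 m/s.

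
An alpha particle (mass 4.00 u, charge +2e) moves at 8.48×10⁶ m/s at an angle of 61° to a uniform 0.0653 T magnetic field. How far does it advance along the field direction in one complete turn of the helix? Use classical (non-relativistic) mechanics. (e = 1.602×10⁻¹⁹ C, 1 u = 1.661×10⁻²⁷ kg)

p ≈ 8.20 m

v∥ = v cosθ = 8.48×10⁶·cos61° ≈ 4.111×10⁶ m/s.
T = 2πm/(|q|B) = 2π(6.644×10⁻²⁷)/((3.204×10⁻¹⁹)(0.0653)) ≈ 1.995×10⁻⁶ s.
pitch = v∥ T = (4.111×10⁶)(1.995×10⁻⁶) ≈ 8.20 m.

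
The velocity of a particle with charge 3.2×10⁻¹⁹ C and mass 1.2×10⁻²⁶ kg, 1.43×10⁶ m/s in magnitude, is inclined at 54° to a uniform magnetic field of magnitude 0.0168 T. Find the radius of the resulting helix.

r ≈ 2.58 m

v⊥ = v sinθ = 1.43×10⁶·sin54° ≈ 1.157×10⁶ m/s.
r = m v⊥/(|q|B) = (1.2×10⁻²⁶)(1.157×10⁶)/((3.2×10⁻¹⁹)(0.0168)) ≈ 2.58 m.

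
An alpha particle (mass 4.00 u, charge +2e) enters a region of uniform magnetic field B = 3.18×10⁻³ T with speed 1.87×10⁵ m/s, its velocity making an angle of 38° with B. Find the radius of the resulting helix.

v⊥ = v sinθ = 1.87×10⁵·sin38° ≈ 1.151×10⁵ m/s.
r = m v⊥/(|q|B) = (6.644×10⁻²⁷)(1.151×10⁵)/((3.204×10⁻¹⁹)(3.18×10⁻³)) ≈ 0.751 m.

r ≈ 0.751 m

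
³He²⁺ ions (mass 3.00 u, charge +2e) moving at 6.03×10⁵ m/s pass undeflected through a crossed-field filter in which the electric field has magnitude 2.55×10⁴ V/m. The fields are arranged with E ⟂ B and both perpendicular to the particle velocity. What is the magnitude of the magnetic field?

Balance of forces in the selector: qE = qvB ⇒ B = E/v.
B = 2.55×10⁴/6.03×10⁵ = 0.0423 T.

B = 0.0423 T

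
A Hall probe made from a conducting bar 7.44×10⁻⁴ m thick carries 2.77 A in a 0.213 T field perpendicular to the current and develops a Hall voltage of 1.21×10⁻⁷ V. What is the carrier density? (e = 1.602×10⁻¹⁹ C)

n ≈ 4.09×10²⁸ m⁻³

From V_H = IB/(n e t), n = IB/(V_H e t).
n = (2.77)(0.213)/((1.21×10⁻⁷)(1.602×10⁻¹⁹)(7.44×10⁻⁴)) ≈ 4.09×10²⁸ m⁻³.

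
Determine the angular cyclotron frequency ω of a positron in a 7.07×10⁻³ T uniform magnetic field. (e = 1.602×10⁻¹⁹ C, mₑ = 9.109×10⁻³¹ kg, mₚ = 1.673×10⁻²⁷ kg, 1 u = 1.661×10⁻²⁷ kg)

ω ≈ 1.24×10⁹ rad/s

ω = |q|B/m.
ω = (1.602×10⁻¹⁹)(7.07×10⁻³)/9.109×10⁻³¹ ≈ 1.24×10⁹ rad/s.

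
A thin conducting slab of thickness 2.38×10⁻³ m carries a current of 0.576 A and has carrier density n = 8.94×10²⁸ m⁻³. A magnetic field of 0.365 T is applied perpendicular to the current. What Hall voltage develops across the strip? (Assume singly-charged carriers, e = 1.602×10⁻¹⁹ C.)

V_H = IB/(n e t).
V_H = (0.576)(0.365)/((8.94×10²⁸)(1.602×10⁻¹⁹)(2.38×10⁻³)) ≈ 6.17×10⁻⁹ V.

V_H ≈ 6.17×10⁻⁹ V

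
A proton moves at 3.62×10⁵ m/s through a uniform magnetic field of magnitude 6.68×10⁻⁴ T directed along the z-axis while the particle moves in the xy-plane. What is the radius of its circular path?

r ≈ 5.66 m

The magnetic force provides the centripetal force: |q|vB = mv²/r.
r = mv/(|q|B) = (1.673×10⁻²⁷)(3.62×10⁵)/((1.602×10⁻¹⁹)(6.68×10⁻⁴)) ≈ 5.66 m.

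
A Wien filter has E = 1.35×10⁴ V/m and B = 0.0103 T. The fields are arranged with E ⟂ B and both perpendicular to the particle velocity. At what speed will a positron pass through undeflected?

Zero net Lorentz force requires |qE| = |q v×B|, i.e. E = vB.
v = E/B = 1.35×10⁴/0.0103 = 1.31×10⁶ m/s.
The result is independent of the particle's charge and mass.

v = 1.31×10⁶ m/s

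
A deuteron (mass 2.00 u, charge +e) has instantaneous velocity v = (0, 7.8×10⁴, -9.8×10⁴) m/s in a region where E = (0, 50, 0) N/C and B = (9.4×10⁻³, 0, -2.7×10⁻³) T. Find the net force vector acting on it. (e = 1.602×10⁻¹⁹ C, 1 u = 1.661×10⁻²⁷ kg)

F ≈ (-3.37×10⁻¹⁷, -1.40×10⁻¹⁶, -1.17×10⁻¹⁶) N

v×B = (-211, -921, -733) N/C.
E + v×B = (-211, -871, -733) N/C.
F = q(E + v×B) = (1.602×10⁻¹⁹ C)·(-211, -871, -733) = (-3.37×10⁻¹⁷, -1.40×10⁻¹⁶, -1.17×10⁻¹⁶) N.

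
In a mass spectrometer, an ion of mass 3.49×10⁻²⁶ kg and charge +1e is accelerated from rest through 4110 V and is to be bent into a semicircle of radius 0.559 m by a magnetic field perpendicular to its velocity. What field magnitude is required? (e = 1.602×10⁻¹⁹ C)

B ≈ 0.0757 T

v = √(2|q|V/m) = √(2·1.602×10⁻¹⁹·4110/3.49×10⁻²⁶) ≈ 1.942×10⁵ m/s.
B = mv/(|q|r) = (3.49×10⁻²⁶)(1.942×10⁵)/((1.602×10⁻¹⁹)(0.559)) ≈ 0.0757 T.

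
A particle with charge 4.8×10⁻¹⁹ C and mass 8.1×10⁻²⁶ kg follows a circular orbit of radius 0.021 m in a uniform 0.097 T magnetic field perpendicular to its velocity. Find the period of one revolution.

T ≈ 1.1×10⁻⁵ s

The cyclotron period depends only on m, q, B: T = 2πm/(|q|B).
T = 2π(8.1×10⁻²⁶)/((4.8×10⁻¹⁹)(0.097)) ≈ 1.1×10⁻⁵ s.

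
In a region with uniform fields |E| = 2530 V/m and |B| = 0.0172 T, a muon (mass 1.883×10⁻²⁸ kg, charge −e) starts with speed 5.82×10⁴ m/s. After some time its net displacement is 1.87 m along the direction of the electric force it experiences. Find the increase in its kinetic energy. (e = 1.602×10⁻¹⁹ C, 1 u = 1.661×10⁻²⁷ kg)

The magnetic force is always ⟂ v and does no work; only the electric force changes KE.
ΔKE = F_E · d = |q|E d = (1.602×10⁻¹⁹)(2530)(1.87) ≈ 7.58×10⁻¹⁶ J.

ΔKE ≈ 7.58×10⁻¹⁶ J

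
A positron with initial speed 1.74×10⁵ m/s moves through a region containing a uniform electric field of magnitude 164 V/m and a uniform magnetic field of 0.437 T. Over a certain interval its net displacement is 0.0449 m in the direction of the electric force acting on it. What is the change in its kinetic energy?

The magnetic force is always ⟂ v and does no work; only the electric force changes KE.
ΔKE = F_E · d = |q|E d = (1.602×10⁻¹⁹)(164)(0.0449) ≈ 1.18×10⁻¹⁸ J.

ΔKE ≈ 1.18×10⁻¹⁸ J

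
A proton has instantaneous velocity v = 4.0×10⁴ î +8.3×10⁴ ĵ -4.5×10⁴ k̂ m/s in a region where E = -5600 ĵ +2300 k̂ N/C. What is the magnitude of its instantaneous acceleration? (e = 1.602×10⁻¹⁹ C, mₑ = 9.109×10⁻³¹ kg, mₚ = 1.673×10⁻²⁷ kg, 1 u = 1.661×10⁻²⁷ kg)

Only an electric field acts, so F = qE = (1.602×10⁻¹⁹ C)·(0, -5600, 2300) = (0, -8.97×10⁻¹⁶, 3.68×10⁻¹⁶) N.
|a| = |F|/m = 9.698×10⁻¹⁶/1.673×10⁻²⁷ ≈ 5.80×10¹¹ m/s².

|a| ≈ 5.80×10¹¹ m/s²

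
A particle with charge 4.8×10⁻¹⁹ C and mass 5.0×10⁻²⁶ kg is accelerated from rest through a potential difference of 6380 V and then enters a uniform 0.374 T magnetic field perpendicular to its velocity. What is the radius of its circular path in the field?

r ≈ 0.0975 m

Acceleration: |q|V = ½mv² ⇒ v = √(2|q|V/m) = √(2·4.8×10⁻¹⁹·6380/5.0×10⁻²⁶) ≈ 3.500×10⁵ m/s.
In the field: r = mv/(|q|B) = (5.0×10⁻²⁶)(3.500×10⁵)/((4.8×10⁻¹⁹)(0.374)) ≈ 0.0975 m.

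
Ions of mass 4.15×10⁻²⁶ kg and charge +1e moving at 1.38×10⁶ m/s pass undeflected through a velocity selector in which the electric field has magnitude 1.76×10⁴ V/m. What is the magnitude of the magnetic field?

B = 0.0128 T

Balance of forces in the selector: qE = qvB ⇒ B = E/v.
B = 1.76×10⁴/1.38×10⁶ = 0.0128 T.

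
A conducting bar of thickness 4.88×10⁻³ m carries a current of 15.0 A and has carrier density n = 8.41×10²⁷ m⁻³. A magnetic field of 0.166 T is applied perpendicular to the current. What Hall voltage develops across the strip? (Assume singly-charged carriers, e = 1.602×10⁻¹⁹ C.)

V_H ≈ 3.79×10⁻⁷ V

V_H = IB/(n e t).
V_H = (15.0)(0.166)/((8.41×10²⁷)(1.602×10⁻¹⁹)(4.88×10⁻³)) ≈ 3.79×10⁻⁷ V.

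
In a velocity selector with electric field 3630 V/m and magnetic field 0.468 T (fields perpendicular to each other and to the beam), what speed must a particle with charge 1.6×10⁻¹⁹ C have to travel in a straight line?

v = 7760 m/s

Straight-line motion ⇒ electric and magnetic forces cancel, so E = vB.
v = E/B = 3630/0.468 = 7760 m/s.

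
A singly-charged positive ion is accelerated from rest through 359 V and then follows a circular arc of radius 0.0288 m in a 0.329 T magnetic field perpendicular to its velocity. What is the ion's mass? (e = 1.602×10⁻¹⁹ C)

Combine |q|V = ½mv² and r = mv/(|q|B): eliminate v to get m = qB²r²/(2V).
m = (1.602×10⁻¹⁹)(0.329)²(0.0288)²/(2·359) ≈ 2.00×10⁻²⁶ kg.

m ≈ 2.00×10⁻²⁶ kg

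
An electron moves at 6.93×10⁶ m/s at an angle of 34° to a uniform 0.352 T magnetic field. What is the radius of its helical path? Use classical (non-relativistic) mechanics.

v⊥ = v sinθ = 6.93×10⁶·sin34° ≈ 3.875×10⁶ m/s.
r = m v⊥/(|q|B) = (9.109×10⁻³¹)(3.875×10⁶)/((1.602×10⁻¹⁹)(0.352)) ≈ 6.26×10⁻⁵ m.

r ≈ 6.26×10⁻⁵ m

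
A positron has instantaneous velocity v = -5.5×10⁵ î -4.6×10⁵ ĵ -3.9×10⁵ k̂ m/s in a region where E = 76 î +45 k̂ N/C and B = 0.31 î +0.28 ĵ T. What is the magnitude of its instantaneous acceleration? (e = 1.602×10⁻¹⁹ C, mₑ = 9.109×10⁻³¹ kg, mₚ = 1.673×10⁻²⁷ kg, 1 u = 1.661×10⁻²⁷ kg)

v×B = (1.09×10⁵, -1.21×10⁵, -1.14×10⁴) N/C.
E + v×B = (1.09×10⁵, -1.21×10⁵, -1.14×10⁴) N/C.
F = q(E + v×B) = (1.602×10⁻¹⁹ C)·(1.09×10⁵, -1.21×10⁵, -1.14×10⁴) = (1.75×10⁻¹⁴, -1.94×10⁻¹⁴, -1.82×10⁻¹⁵) N.
|a| = |F|/m = 2.617×10⁻¹⁴/9.109×10⁻³¹ ≈ 2.87×10¹⁶ m/s².

|a| ≈ 2.87×10¹⁶ m/s²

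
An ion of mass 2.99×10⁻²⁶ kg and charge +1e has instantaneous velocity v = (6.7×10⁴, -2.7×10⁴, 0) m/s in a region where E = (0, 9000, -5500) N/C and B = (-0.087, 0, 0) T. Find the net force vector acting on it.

v×B = (0, 0, -2350) N/C.
E + v×B = (0, 9000, -7850) N/C.
F = q(E + v×B) = (1.602×10⁻¹⁹ C)·(0, 9000, -7850) = (0, 1.44×10⁻¹⁵, -1.26×10⁻¹⁵) N.

F ≈ (0, 1.44×10⁻¹⁵, -1.26×10⁻¹⁵) N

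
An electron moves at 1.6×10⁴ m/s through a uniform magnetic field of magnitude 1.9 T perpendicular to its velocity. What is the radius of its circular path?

The magnetic force provides the centripetal force: |q|vB = mv²/r.
r = mv/(|q|B) = (9.109×10⁻³¹)(1.6×10⁴)/((1.602×10⁻¹⁹)(1.9)) ≈ 4.8×10⁻⁸ m.

r ≈ 4.8×10⁻⁸ m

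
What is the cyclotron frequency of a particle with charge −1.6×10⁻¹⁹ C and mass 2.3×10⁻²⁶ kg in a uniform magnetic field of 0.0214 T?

f ≈ 2.37×10⁴ Hz

f = |q|B/(2πm).
f = (1.6×10⁻¹⁹)(0.0214)/(2π·2.3×10⁻²⁶) ≈ 2.37×10⁴ Hz.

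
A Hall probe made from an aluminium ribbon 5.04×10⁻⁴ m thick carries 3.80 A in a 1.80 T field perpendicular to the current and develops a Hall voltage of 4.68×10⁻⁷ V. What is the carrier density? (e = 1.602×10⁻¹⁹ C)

From V_H = IB/(n e t), n = IB/(V_H e t).
n = (3.80)(1.80)/((4.68×10⁻⁷)(1.602×10⁻¹⁹)(5.04×10⁻⁴)) ≈ 1.81×10²⁹ m⁻³.

n ≈ 1.81×10²⁹ m⁻³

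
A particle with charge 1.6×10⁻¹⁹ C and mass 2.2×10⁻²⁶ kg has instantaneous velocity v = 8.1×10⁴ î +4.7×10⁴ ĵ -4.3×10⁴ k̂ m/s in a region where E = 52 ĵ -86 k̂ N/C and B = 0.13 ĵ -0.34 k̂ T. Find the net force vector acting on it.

F ≈ (-1.66×10⁻¹⁵, 4.41×10⁻¹⁵, 1.67×10⁻¹⁵) N

v×B = (-1.04×10⁴, 2.75×10⁴, 1.05×10⁴) N/C.
E + v×B = (-1.04×10⁴, 2.76×10⁴, 1.04×10⁴) N/C.
F = q(E + v×B) = (1.6×10⁻¹⁹ C)·(-1.04×10⁴, 2.76×10⁴, 1.04×10⁴) = (-1.66×10⁻¹⁵, 4.41×10⁻¹⁵, 1.67×10⁻¹⁵) N.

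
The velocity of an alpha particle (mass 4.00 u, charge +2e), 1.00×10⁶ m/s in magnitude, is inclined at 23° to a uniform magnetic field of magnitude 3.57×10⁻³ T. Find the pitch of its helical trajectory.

v∥ = v cosθ = 1.00×10⁶·cos23° ≈ 9.205×10⁵ m/s.
T = 2πm/(|q|B) = 2π(6.644×10⁻²⁷)/((3.204×10⁻¹⁹)(3.57×10⁻³)) ≈ 3.650×10⁻⁵ s.
pitch = v∥ T = (9.205×10⁵)(3.650×10⁻⁵) ≈ 33.6 m.

p ≈ 33.6 m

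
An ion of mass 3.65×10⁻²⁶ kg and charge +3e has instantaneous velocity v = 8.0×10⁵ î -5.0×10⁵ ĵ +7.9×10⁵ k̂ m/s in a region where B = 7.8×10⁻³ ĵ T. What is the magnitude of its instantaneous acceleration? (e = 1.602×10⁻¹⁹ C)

v×B = (-6160, 0, 6240) N/C.
F = q v×B = (4.806×10⁻¹⁹ C)·(-6160, 0, 6240) = (-2.96×10⁻¹⁵, 0, 3.00×10⁻¹⁵) N.
|a| = |F|/m = 4.215×10⁻¹⁵/3.65×10⁻²⁶ ≈ 1.15×10¹¹ m/s².

|a| ≈ 1.15×10¹¹ m/s²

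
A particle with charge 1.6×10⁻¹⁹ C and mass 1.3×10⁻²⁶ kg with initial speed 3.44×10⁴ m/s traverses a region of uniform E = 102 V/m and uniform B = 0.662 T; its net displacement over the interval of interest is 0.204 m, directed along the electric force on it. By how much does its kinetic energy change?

ΔKE ≈ 3.33×10⁻¹⁸ J

The magnetic force is always ⟂ v and does no work; only the electric force changes KE.
ΔKE = F_E · d = |q|E d = (1.6×10⁻¹⁹)(102)(0.204) ≈ 3.33×10⁻¹⁸ J.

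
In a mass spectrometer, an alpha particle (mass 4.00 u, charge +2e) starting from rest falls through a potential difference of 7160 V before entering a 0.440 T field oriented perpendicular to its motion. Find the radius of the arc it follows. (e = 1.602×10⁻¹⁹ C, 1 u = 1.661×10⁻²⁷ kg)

r ≈ 0.0392 m

Acceleration: |q|V = ½mv² ⇒ v = √(2|q|V/m) = √(2·3.204×10⁻¹⁹·7160/6.644×10⁻²⁷) ≈ 8.310×10⁵ m/s.
In the field: r = mv/(|q|B) = (6.644×10⁻²⁷)(8.310×10⁵)/((3.204×10⁻¹⁹)(0.440)) ≈ 0.0392 m.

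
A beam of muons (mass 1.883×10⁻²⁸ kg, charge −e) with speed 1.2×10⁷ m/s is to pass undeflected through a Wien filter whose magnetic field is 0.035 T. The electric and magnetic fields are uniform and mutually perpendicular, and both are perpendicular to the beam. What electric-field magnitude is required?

E = 4.2×10⁵ V/m

For straight-line motion qE = qvB, so E = vB.
E = 1.2×10⁷ × 0.035 = 4.2×10⁵ V/m.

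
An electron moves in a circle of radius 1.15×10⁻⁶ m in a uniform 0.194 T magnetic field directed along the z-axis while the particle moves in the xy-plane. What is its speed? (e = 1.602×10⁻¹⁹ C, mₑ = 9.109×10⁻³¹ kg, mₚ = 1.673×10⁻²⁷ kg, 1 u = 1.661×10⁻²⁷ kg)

From |q|vB = mv²/r, v = |q|Br/m.
v = (1.602×10⁻¹⁹)(0.194)(1.15×10⁻⁶)/9.109×10⁻³¹ ≈ 3.92×10⁴ m/s.

v ≈ 3.92×10⁴ m/s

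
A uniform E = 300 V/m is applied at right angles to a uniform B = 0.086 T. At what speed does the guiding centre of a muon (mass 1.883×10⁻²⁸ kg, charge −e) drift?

v_d ≈ 3500 m/s

The E×B drift speed is v_d = E/B.
v_d = 300/0.086 = 3500 m/s.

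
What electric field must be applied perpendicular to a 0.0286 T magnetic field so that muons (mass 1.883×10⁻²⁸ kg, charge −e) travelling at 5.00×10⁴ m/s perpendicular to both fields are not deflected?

For straight-line motion qE = qvB, so E = vB.
E = 5.00×10⁴ × 0.0286 = 1430 V/m.

E = 1430 V/m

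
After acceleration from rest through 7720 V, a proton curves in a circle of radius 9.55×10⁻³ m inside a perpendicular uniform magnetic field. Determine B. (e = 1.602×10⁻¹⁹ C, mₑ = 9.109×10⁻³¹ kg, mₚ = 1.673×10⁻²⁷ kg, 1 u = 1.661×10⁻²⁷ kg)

B ≈ 1.33 T

v = √(2|q|V/m) = √(2·1.602×10⁻¹⁹·7720/1.673×10⁻²⁷) ≈ 1.216×10⁶ m/s.
B = mv/(|q|r) = (1.673×10⁻²⁷)(1.216×10⁶)/((1.602×10⁻¹⁹)(9.55×10⁻³)) ≈ 1.33 T.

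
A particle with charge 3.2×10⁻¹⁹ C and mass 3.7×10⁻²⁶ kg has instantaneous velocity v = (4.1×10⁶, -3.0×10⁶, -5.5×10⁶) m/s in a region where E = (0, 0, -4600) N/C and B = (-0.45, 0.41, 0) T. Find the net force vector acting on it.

v×B = (2.26×10⁶, 2.48×10⁶, 3.31×10⁵) N/C.
E + v×B = (2.26×10⁶, 2.48×10⁶, 3.26×10⁵) N/C.
F = q(E + v×B) = (3.2×10⁻¹⁹ C)·(2.26×10⁶, 2.48×10⁶, 3.26×10⁵) = (7.22×10⁻¹³, 7.92×10⁻¹³, 1.04×10⁻¹³) N.

F ≈ (7.22×10⁻¹³, 7.92×10⁻¹³, 1.04×10⁻¹³) N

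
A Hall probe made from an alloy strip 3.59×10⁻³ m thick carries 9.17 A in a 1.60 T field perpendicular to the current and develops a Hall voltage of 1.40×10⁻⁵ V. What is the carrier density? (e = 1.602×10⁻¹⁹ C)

From V_H = IB/(n e t), n = IB/(V_H e t).
n = (9.17)(1.60)/((1.40×10⁻⁵)(1.602×10⁻¹⁹)(3.59×10⁻³)) ≈ 1.82×10²⁷ m⁻³.

n ≈ 1.82×10²⁷ m⁻³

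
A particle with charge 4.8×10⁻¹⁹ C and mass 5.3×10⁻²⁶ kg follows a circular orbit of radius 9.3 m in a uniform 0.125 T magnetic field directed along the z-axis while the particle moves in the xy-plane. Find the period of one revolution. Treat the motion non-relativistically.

The cyclotron period depends only on m, q, B: T = 2πm/(|q|B).
T = 2π(5.3×10⁻²⁶)/((4.8×10⁻¹⁹)(0.125)) ≈ 5.55×10⁻⁶ s.

T ≈ 5.55×10⁻⁶ s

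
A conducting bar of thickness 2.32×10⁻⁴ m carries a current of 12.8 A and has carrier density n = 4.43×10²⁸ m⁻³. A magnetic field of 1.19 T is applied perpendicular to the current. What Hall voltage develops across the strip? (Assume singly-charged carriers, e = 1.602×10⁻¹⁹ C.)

V_H ≈ 9.25×10⁻⁶ V

V_H = IB/(n e t).
V_H = (12.8)(1.19)/((4.43×10²⁸)(1.602×10⁻¹⁹)(2.32×10⁻⁴)) ≈ 9.25×10⁻⁶ V.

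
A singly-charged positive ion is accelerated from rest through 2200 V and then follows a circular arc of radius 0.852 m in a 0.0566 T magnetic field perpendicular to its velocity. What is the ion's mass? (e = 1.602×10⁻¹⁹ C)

m ≈ 8.47×10⁻²⁶ kg

Combine |q|V = ½mv² and r = mv/(|q|B): eliminate v to get m = qB²r²/(2V).
m = (1.602×10⁻¹⁹)(0.0566)²(0.852)²/(2·2200) ≈ 8.47×10⁻²⁶ kg.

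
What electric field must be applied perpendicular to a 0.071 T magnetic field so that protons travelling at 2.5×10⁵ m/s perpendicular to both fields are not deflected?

E = 1.8×10⁴ V/m

For straight-line motion qE = qvB, so E = vB.
E = 2.5×10⁵ × 0.071 = 1.8×10⁴ V/m.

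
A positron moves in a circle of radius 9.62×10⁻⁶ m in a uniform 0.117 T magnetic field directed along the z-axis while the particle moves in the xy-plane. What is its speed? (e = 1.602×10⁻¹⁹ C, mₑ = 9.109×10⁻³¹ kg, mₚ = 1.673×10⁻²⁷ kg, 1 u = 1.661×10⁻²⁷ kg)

v ≈ 1.98×10⁵ m/s

From |q|vB = mv²/r, v = |q|Br/m.
v = (1.602×10⁻¹⁹)(0.117)(9.62×10⁻⁶)/9.109×10⁻³¹ ≈ 1.98×10⁵ m/s.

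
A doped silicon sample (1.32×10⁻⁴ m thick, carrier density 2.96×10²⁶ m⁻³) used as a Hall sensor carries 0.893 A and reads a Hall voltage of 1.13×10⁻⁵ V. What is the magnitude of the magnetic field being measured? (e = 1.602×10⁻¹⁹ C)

From V_H = IB/(n e t), B = V_H n e t / I.
B = (1.13×10⁻⁵)(2.96×10²⁶)(1.602×10⁻¹⁹)(1.32×10⁻⁴)/0.893 ≈ 0.0792 T.

B ≈ 0.0792 T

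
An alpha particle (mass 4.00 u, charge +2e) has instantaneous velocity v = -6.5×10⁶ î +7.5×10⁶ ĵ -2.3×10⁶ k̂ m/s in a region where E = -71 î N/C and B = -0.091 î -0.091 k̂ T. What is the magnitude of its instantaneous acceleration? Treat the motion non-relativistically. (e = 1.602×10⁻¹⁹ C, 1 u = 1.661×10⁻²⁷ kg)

v×B = (-6.82×10⁵, -3.82×10⁵, 6.82×10⁵) N/C.
E + v×B = (-6.83×10⁵, -3.82×10⁵, 6.82×10⁵) N/C.
F = q(E + v×B) = (3.204×10⁻¹⁹ C)·(-6.83×10⁵, -3.82×10⁵, 6.82×10⁵) = (-2.19×10⁻¹³, -1.22×10⁻¹³, 2.19×10⁻¹³) N.
|a| = |F|/m = 3.326×10⁻¹³/6.644×10⁻²⁷ ≈ 5.01×10¹³ m/s².

|a| ≈ 5.01×10¹³ m/s²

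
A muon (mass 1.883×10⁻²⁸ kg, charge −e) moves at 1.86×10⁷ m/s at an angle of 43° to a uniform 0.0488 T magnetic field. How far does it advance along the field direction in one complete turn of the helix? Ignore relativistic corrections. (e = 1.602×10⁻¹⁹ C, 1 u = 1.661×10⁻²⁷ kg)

p ≈ 2.06 m

v∥ = v cosθ = 1.86×10⁷·cos43° ≈ 1.360×10⁷ m/s.
T = 2πm/(|q|B) = 2π(1.883×10⁻²⁸)/((1.602×10⁻¹⁹)(0.0488)) ≈ 1.513×10⁻⁷ s.
pitch = v∥ T = (1.360×10⁷)(1.513×10⁻⁷) ≈ 2.06 m.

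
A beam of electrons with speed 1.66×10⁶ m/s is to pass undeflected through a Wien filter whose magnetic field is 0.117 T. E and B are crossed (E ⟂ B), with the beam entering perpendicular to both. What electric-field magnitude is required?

E = 1.94×10⁵ V/m

For straight-line motion qE = qvB, so E = vB.
E = 1.66×10⁶ × 0.117 = 1.94×10⁵ V/m.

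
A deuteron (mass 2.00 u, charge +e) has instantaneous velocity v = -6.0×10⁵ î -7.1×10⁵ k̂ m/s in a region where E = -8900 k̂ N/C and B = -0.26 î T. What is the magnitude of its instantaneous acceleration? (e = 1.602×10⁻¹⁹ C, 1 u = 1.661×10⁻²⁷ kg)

|a| ≈ 8.91×10¹² m/s²

v×B = (0, 1.85×10⁵, 0) N/C.
E + v×B = (0, 1.85×10⁵, -8900) N/C.
F = q(E + v×B) = (1.602×10⁻¹⁹ C)·(0, 1.85×10⁵, -8900) = (0, 2.96×10⁻¹⁴, -1.43×10⁻¹⁵) N.
|a| = |F|/m = 2.961×10⁻¹⁴/3.322×10⁻²⁷ ≈ 8.91×10¹² m/s².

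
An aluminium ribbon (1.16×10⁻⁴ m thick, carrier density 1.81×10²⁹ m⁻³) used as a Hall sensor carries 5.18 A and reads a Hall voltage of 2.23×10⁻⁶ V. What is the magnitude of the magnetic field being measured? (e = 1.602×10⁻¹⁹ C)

From V_H = IB/(n e t), B = V_H n e t / I.
B = (2.23×10⁻⁶)(1.81×10²⁹)(1.602×10⁻¹⁹)(1.16×10⁻⁴)/5.18 ≈ 1.45 T.

B ≈ 1.45 T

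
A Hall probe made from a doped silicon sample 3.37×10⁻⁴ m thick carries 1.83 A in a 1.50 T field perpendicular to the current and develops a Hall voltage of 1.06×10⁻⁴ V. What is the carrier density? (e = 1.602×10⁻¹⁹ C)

n ≈ 4.80×10²⁶ m⁻³

From V_H = IB/(n e t), n = IB/(V_H e t).
n = (1.83)(1.50)/((1.06×10⁻⁴)(1.602×10⁻¹⁹)(3.37×10⁻⁴)) ≈ 4.80×10²⁶ m⁻³.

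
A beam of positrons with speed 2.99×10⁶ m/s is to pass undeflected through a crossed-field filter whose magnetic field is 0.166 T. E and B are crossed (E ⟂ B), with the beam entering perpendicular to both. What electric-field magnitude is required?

E = 4.96×10⁵ V/m

For straight-line motion qE = qvB, so E = vB.
E = 2.99×10⁶ × 0.166 = 4.96×10⁵ V/m.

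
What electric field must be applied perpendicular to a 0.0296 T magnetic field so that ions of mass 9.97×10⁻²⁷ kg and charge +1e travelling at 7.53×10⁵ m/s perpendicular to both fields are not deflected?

E = 2.23×10⁴ V/m

For straight-line motion qE = qvB, so E = vB.
E = 7.53×10⁵ × 0.0296 = 2.23×10⁴ V/m.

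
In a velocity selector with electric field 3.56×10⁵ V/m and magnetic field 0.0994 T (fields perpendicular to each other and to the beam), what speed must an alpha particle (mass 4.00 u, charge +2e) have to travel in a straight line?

Straight-line motion ⇒ electric and magnetic forces cancel, so E = vB.
v = E/B = 3.56×10⁵/0.0994 = 3.58×10⁶ m/s.
The result is independent of the particle's charge and mass.

v = 3.58×10⁶ m/s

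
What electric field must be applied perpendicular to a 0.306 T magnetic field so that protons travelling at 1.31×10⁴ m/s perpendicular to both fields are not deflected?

E = 4010 V/m

For straight-line motion qE = qvB, so E = vB.
E = 1.31×10⁴ × 0.306 = 4010 V/m.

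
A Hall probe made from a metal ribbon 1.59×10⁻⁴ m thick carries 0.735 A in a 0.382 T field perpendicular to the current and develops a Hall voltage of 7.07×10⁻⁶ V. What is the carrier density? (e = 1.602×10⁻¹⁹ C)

From V_H = IB/(n e t), n = IB/(V_H e t).
n = (0.735)(0.382)/((7.07×10⁻⁶)(1.602×10⁻¹⁹)(1.59×10⁻⁴)) ≈ 1.56×10²⁷ m⁻³.

n ≈ 1.56×10²⁷ m⁻³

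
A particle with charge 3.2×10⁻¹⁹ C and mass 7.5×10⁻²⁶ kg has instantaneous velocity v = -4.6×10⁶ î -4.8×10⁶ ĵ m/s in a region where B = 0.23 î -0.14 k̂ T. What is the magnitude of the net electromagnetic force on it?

v×B = (6.72×10⁵, -6.44×10⁵, 1.10×10⁶) N/C.
F = q v×B = (3.2×10⁻¹⁹ C)·(6.72×10⁵, -6.44×10⁵, 1.10×10⁶) = (2.15×10⁻¹³, -2.06×10⁻¹³, 3.53×10⁻¹³) N.
|F| = 4.62×10⁻¹³ N.

|F| ≈ 4.62×10⁻¹³ N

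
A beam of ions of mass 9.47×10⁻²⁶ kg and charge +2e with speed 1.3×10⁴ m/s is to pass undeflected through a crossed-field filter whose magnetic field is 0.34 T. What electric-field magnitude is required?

For straight-line motion qE = qvB, so E = vB.
E = 1.3×10⁴ × 0.34 = 4400 V/m.

E = 4400 V/m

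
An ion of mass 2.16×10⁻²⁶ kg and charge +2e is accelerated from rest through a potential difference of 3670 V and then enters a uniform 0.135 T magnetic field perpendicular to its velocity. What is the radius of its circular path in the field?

r ≈ 0.165 m

Acceleration: |q|V = ½mv² ⇒ v = √(2|q|V/m) = √(2·3.204×10⁻¹⁹·3670/2.16×10⁻²⁶) ≈ 3.300×10⁵ m/s.
In the field: r = mv/(|q|B) = (2.16×10⁻²⁶)(3.300×10⁵)/((3.204×10⁻¹⁹)(0.135)) ≈ 0.165 m.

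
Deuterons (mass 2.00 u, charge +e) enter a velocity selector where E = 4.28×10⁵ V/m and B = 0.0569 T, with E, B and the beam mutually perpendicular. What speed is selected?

Zero net Lorentz force requires |qE| = |q v×B|, i.e. E = vB.
v = E/B = 4.28×10⁵/0.0569 = 7.52×10⁶ m/s.

v = 7.52×10⁶ m/s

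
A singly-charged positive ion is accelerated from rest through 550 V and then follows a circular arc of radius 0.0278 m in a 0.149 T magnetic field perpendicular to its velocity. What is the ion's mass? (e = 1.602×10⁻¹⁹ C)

Combine |q|V = ½mv² and r = mv/(|q|B): eliminate v to get m = qB²r²/(2V).
m = (1.602×10⁻¹⁹)(0.149)²(0.0278)²/(2·550) ≈ 2.50×10⁻²⁷ kg.

m ≈ 2.50×10⁻²⁷ kg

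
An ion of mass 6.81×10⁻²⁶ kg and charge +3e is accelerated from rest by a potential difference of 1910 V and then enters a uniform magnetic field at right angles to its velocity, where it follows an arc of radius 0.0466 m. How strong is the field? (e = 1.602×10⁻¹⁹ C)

B ≈ 0.499 T

v = √(2|q|V/m) = √(2·4.806×10⁻¹⁹·1910/6.81×10⁻²⁶) ≈ 1.642×10⁵ m/s.
B = mv/(|q|r) = (6.81×10⁻²⁶)(1.642×10⁵)/((4.806×10⁻¹⁹)(0.0466)) ≈ 0.499 T.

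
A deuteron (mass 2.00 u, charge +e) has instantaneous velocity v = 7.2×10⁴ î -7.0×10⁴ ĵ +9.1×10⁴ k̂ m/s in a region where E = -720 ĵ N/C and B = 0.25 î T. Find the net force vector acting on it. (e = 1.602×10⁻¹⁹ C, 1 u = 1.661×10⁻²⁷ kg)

v×B = (0, 2.28×10⁴, 1.75×10⁴) N/C.
E + v×B = (0, 2.20×10⁴, 1.75×10⁴) N/C.
F = q(E + v×B) = (1.602×10⁻¹⁹ C)·(0, 2.20×10⁴, 1.75×10⁴) = (0, 3.53×10⁻¹⁵, 2.80×10⁻¹⁵) N.

F ≈ (0, 3.53×10⁻¹⁵, 2.80×10⁻¹⁵) N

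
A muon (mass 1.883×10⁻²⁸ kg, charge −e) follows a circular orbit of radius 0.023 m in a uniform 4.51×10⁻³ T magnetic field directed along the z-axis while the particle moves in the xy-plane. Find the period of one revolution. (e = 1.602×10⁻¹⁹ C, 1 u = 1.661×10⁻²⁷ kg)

The cyclotron period depends only on m, q, B: T = 2πm/(|q|B).
T = 2π(1.883×10⁻²⁸)/((1.602×10⁻¹⁹)(4.51×10⁻³)) ≈ 1.64×10⁻⁶ s.

T ≈ 1.64×10⁻⁶ s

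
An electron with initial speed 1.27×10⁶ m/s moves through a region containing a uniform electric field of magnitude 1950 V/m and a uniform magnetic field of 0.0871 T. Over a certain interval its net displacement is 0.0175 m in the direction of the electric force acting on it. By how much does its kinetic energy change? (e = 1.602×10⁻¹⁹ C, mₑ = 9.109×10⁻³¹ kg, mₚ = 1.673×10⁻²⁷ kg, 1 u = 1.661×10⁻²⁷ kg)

The magnetic force is always ⟂ v and does no work; only the electric force changes KE.
ΔKE = F_E · d = |q|E d = (1.602×10⁻¹⁹)(1950)(0.0175) ≈ 5.47×10⁻¹⁸ J.

ΔKE ≈ 5.47×10⁻¹⁸ J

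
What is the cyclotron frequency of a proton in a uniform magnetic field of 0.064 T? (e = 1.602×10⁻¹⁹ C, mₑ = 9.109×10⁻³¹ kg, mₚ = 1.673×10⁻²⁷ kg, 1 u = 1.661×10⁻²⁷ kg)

f = |q|B/(2πm).
f = (1.602×10⁻¹⁹)(0.064)/(2π·1.673×10⁻²⁷) ≈ 9.8×10⁵ Hz.

f ≈ 9.8×10⁵ Hz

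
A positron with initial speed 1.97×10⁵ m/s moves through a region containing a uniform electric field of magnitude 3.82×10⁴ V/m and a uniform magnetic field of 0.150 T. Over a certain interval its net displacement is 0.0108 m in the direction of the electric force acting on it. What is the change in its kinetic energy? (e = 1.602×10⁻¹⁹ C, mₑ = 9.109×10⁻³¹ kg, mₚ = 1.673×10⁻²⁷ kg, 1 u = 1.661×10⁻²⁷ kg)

The magnetic force is always ⟂ v and does no work; only the electric force changes KE.
ΔKE = F_E · d = |q|E d = (1.602×10⁻¹⁹)(3.82×10⁴)(0.0108) ≈ 6.61×10⁻¹⁷ J.

ΔKE ≈ 6.61×10⁻¹⁷ J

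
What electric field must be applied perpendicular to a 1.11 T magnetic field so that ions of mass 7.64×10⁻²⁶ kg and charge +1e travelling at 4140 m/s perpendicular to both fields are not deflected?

E = 4600 V/m

For straight-line motion qE = qvB, so E = vB.
E = 4140 × 1.11 = 4600 V/m.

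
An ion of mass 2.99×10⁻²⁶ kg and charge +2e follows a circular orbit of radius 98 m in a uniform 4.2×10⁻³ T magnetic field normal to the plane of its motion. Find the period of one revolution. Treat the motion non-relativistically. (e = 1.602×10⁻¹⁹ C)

The cyclotron period depends only on m, q, B: T = 2πm/(|q|B).
T = 2π(2.99×10⁻²⁶)/((3.204×10⁻¹⁹)(4.2×10⁻³)) ≈ 1.4×10⁻⁴ s.

T ≈ 1.4×10⁻⁴ s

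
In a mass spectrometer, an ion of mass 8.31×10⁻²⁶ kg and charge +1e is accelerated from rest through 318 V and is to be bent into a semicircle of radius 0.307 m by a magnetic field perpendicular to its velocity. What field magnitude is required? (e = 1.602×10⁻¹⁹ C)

v = √(2|q|V/m) = √(2·1.602×10⁻¹⁹·318/8.31×10⁻²⁶) ≈ 3.502×10⁴ m/s.
B = mv/(|q|r) = (8.31×10⁻²⁶)(3.502×10⁴)/((1.602×10⁻¹⁹)(0.307)) ≈ 0.0592 T.

B ≈ 0.0592 T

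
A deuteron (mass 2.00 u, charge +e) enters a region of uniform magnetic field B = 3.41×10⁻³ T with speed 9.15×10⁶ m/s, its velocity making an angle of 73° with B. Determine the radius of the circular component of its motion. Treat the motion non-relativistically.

r ≈ 53.2 m

v⊥ = v sinθ = 9.15×10⁶·sin73° ≈ 8.750×10⁶ m/s.
r = m v⊥/(|q|B) = (3.322×10⁻²⁷)(8.750×10⁶)/((1.602×10⁻¹⁹)(3.41×10⁻³)) ≈ 53.2 m.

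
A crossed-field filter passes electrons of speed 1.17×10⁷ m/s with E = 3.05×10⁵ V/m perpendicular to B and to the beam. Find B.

B = 0.0261 T

Balance of forces in the selector: qE = qvB ⇒ B = E/v.
B = 3.05×10⁵/1.17×10⁷ = 0.0261 T.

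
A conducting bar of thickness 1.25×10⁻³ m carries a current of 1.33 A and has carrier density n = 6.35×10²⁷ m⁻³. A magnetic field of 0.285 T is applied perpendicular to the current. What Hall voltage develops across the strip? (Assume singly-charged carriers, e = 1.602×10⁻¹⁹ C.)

V_H = IB/(n e t).
V_H = (1.33)(0.285)/((6.35×10²⁷)(1.602×10⁻¹⁹)(1.25×10⁻³)) ≈ 2.98×10⁻⁷ V.

V_H ≈ 2.98×10⁻⁷ V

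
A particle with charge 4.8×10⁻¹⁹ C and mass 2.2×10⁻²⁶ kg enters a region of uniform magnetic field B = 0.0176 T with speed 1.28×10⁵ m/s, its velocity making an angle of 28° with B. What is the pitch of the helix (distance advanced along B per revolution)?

p ≈ 1.85 m

v∥ = v cosθ = 1.28×10⁵·cos28° ≈ 1.130×10⁵ m/s.
T = 2πm/(|q|B) = 2π(2.2×10⁻²⁶)/((4.8×10⁻¹⁹)(0.0176)) ≈ 1.636×10⁻⁵ s.
pitch = v∥ T = (1.130×10⁵)(1.636×10⁻⁵) ≈ 1.85 m.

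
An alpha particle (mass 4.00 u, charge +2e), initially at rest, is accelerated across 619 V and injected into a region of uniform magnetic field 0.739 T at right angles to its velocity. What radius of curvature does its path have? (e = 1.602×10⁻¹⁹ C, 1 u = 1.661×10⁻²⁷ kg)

r ≈ 6.86×10⁻³ m

Acceleration: |q|V = ½mv² ⇒ v = √(2|q|V/m) = √(2·3.204×10⁻¹⁹·619/6.644×10⁻²⁷) ≈ 2.443×10⁵ m/s.
In the field: r = mv/(|q|B) = (6.644×10⁻²⁷)(2.443×10⁵)/((3.204×10⁻¹⁹)(0.739)) ≈ 6.86×10⁻³ m.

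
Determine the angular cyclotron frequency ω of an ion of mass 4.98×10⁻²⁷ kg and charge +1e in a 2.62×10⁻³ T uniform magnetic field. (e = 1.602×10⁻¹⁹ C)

ω = |q|B/m.
ω = (1.602×10⁻¹⁹)(2.62×10⁻³)/4.98×10⁻²⁷ ≈ 8.43×10⁴ rad/s.

ω ≈ 8.43×10⁴ rad/s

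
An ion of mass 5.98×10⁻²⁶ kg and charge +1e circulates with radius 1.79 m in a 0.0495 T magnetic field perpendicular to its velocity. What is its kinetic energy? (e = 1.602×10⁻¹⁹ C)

KE ≈ 1.05×10⁴ eV

v = |q|Br/m, then KE = ½mv² = (qBr)²/(2m).
v = (1.602×10⁻¹⁹)(0.0495)(1.79)/5.98×10⁻²⁶ ≈ 2.374×10⁵ m/s.
KE = ½(5.98×10⁻²⁶)(2.374×10⁵)² ≈ 1.68×10⁻¹⁵ J = 1.05×10⁴ eV.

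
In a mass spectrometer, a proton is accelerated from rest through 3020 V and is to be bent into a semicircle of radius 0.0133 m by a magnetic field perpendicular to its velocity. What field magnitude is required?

v = √(2|q|V/m) = √(2·1.602×10⁻¹⁹·3020/1.673×10⁻²⁷) ≈ 7.605×10⁵ m/s.
B = mv/(|q|r) = (1.673×10⁻²⁷)(7.605×10⁵)/((1.602×10⁻¹⁹)(0.0133)) ≈ 0.597 T.

B ≈ 0.597 T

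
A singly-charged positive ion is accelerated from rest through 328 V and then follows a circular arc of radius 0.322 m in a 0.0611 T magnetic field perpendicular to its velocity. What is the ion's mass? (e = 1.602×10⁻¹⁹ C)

m ≈ 9.45×10⁻²⁶ kg

Combine |q|V = ½mv² and r = mv/(|q|B): eliminate v to get m = qB²r²/(2V).
m = (1.602×10⁻¹⁹)(0.0611)²(0.322)²/(2·328) ≈ 9.45×10⁻²⁶ kg.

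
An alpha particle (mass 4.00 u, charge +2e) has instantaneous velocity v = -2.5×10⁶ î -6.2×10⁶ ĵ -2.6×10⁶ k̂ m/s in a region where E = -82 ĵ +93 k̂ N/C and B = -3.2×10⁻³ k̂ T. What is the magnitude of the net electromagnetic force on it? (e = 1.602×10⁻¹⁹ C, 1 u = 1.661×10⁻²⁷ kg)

|F| ≈ 6.86×10⁻¹⁵ N

v×B = (1.98×10⁴, -8000, 0) N/C.
E + v×B = (1.98×10⁴, -8080, 93.0) N/C.
F = q(E + v×B) = (3.204×10⁻¹⁹ C)·(1.98×10⁴, -8080, 93.0) = (6.36×10⁻¹⁵, -2.59×10⁻¹⁵, 2.98×10⁻¹⁷) N.
|F| = 6.86×10⁻¹⁵ N.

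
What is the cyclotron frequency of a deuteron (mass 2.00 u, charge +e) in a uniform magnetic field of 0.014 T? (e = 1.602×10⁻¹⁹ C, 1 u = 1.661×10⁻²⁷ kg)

f = |q|B/(2πm).
f = (1.602×10⁻¹⁹)(0.014)/(2π·3.322×10⁻²⁷) ≈ 1.1×10⁵ Hz.

f ≈ 1.1×10⁵ Hz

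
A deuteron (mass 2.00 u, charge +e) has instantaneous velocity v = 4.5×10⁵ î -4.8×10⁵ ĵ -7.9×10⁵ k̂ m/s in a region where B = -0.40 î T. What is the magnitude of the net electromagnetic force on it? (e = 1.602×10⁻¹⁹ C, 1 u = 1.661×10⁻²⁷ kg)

|F| ≈ 5.92×10⁻¹⁴ N

v×B = (0, 3.16×10⁵, -1.92×10⁵) N/C.
F = q v×B = (1.602×10⁻¹⁹ C)·(0, 3.16×10⁵, -1.92×10⁵) = (0, 5.06×10⁻¹⁴, -3.08×10⁻¹⁴) N.
|F| = 5.92×10⁻¹⁴ N.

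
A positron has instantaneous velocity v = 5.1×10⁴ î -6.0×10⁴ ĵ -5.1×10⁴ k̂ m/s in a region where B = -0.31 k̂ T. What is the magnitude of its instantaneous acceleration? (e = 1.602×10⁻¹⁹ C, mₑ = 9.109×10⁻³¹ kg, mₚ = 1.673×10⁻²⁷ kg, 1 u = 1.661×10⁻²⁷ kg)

v×B = (1.86×10⁴, 1.58×10⁴, 0) N/C.
F = q v×B = (1.602×10⁻¹⁹ C)·(1.86×10⁴, 1.58×10⁴, 0) = (2.98×10⁻¹⁵, 2.53×10⁻¹⁵, 0) N.
|a| = |F|/m = 3.911×10⁻¹⁵/9.109×10⁻³¹ ≈ 4.29×10¹⁵ m/s².

|a| ≈ 4.29×10¹⁵ m/s²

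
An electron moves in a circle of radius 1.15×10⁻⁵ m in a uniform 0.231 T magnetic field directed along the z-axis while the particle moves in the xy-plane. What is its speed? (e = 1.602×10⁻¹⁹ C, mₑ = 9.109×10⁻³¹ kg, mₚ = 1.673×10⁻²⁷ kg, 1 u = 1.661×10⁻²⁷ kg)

v ≈ 4.67×10⁵ m/s

From |q|vB = mv²/r, v = |q|Br/m.
v = (1.602×10⁻¹⁹)(0.231)(1.15×10⁻⁵)/9.109×10⁻³¹ ≈ 4.67×10⁵ m/s.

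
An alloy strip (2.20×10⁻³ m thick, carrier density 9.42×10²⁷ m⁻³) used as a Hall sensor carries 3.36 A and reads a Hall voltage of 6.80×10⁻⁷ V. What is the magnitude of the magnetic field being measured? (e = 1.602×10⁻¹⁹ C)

From V_H = IB/(n e t), B = V_H n e t / I.
B = (6.80×10⁻⁷)(9.42×10²⁷)(1.602×10⁻¹⁹)(2.20×10⁻³)/3.36 ≈ 0.672 T.

B ≈ 0.672 T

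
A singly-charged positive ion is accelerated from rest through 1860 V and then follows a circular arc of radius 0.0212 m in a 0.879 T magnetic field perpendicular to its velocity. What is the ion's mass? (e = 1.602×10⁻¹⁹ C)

Combine |q|V = ½mv² and r = mv/(|q|B): eliminate v to get m = qB²r²/(2V).
m = (1.602×10⁻¹⁹)(0.879)²(0.0212)²/(2·1860) ≈ 1.50×10⁻²⁶ kg.

m ≈ 1.50×10⁻²⁶ kg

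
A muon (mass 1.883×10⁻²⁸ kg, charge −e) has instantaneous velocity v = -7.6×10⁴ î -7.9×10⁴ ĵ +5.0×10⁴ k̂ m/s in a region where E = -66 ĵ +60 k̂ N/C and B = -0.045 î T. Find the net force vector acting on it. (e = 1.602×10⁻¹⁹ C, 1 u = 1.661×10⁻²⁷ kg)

v×B = (0, -2250, -3560) N/C.
E + v×B = (0, -2320, -3500) N/C.
F = q(E + v×B) = (−1.602×10⁻¹⁹ C)·(0, -2320, -3500) = (0, 3.71×10⁻¹⁶, 5.60×10⁻¹⁶) N.

F ≈ (0, 3.71×10⁻¹⁶, 5.60×10⁻¹⁶) N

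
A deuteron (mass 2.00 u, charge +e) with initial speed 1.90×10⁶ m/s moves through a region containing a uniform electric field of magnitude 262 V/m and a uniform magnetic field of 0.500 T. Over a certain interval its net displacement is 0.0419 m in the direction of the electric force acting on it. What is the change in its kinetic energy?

ΔKE ≈ 1.76×10⁻¹⁸ J

The magnetic force is always ⟂ v and does no work; only the electric force changes KE.
ΔKE = F_E · d = |q|E d = (1.602×10⁻¹⁹)(262)(0.0419) ≈ 1.76×10⁻¹⁸ J.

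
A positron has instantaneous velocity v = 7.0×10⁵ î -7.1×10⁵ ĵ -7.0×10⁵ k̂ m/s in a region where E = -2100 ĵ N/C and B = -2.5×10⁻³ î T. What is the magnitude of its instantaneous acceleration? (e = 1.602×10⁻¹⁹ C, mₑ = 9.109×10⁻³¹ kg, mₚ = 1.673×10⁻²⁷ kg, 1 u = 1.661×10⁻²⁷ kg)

v×B = (0, 1750, -1780) N/C.
E + v×B = (0, -350, -1780) N/C.
F = q(E + v×B) = (1.602×10⁻¹⁹ C)·(0, -350, -1780) = (0, -5.61×10⁻¹⁷, -2.84×10⁻¹⁶) N.
|a| = |F|/m = 2.898×10⁻¹⁶/9.109×10⁻³¹ ≈ 3.18×10¹⁴ m/s².

|a| ≈ 3.18×10¹⁴ m/s²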